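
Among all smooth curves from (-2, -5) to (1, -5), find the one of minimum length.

Arc-length functional: J[y] = ∫ sqrt(1 + (y')^2) dx.
Lagrangian L = sqrt(1 + (y')^2) has no explicit y dependence, so ∂L/∂y = 0 and the Euler-Lagrange equation gives
    d/dx( y' / sqrt(1 + (y')^2) ) = 0  ⇒  y' / sqrt(1 + (y')^2) = const.
Hence y' is constant, so y(x) is affine.
Fitting the endpoints (-2, -5) and (1, -5):
    slope m = ((-5) − (-5)) / (1 − (-2)) = 0,
    intercept c = (-5) − m·(-2) = -5.
Extremal: y(x) = -5.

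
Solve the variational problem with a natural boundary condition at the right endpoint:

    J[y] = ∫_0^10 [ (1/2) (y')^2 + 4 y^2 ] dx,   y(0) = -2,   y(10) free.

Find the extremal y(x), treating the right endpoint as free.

The Lagrangian L = (1/2) (y')^2 + 4 y^2 gives
    ∂L/∂y = 8 y,   ∂L/∂y' = y'.
Euler-Lagrange: y'' − 8 y = 0.
With k = sqrt(8), the general solution is
    y(x) = A cosh(sqrt(8) x) + B sinh(sqrt(8) x).
Fixed left endpoint y(0) = -2 ⇒ A = -2.
The right endpoint x = 10 is free, so the natural (transversality) condition is ∂L/∂y' |_{x=10} = 0, i.e. y'(10) = 0.
Compute y'(x) = A k sinh(k x) + B k cosh(k x), so
    y'(10) = A k sinh(k·10) + B k cosh(k·10) = 0
    ⇒ B = −A tanh(k·10) = 2 tanh(sqrt(8)·10).
Therefore the extremal is
    y(x) = −2 cosh(sqrt(8) x) + 2 tanh(sqrt(8)·10) sinh(sqrt(8) x).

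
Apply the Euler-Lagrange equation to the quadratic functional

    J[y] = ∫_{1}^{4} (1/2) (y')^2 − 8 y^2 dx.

The Lagrangian is L = (1/2) (y')^2 − 8 y^2.
Compute ∂L/∂y = -16y, ∂L/∂y' = y'.
The Euler-Lagrange equation d/dx(∂L/∂y') − ∂L/∂y = 0 reduces to
    y'' + 16 y = 0.
Its general solution is
    y(x) = A sin(4x) + B cos(4x),
with A, B fixed by the endpoint conditions.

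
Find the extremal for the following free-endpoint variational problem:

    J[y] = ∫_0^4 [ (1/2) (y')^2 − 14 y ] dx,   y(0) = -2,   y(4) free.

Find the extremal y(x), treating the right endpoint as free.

The Lagrangian L = (1/2) (y')^2 − 14 y gives
    ∂L/∂y = −14,   ∂L/∂y' = y'.
Euler-Lagrange: d/dx(y') − (−14) = 0, i.e. y'' + 14 = 0, so
    y(x) = −(14/2) x^2 + C1 x + C2.
Fixed left endpoint y(0) = -2 ⇒ C2 = -2.
The right endpoint x = 4 is free, so the natural (transversality) condition is ∂L/∂y' |_{x=4} = 0, i.e. y'(4) = 0.
Compute y'(x) = −14 x + C1, so y'(4) = −56 + C1 = 0 ⇒ C1 = 56.
Therefore the extremal is
    y(x) = −7 x^2 + 56 x − 2.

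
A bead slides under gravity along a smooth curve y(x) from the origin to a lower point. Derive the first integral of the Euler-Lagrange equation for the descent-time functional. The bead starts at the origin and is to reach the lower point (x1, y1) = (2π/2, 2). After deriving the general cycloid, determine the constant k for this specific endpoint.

The Lagrangian L = sqrt((1 + y'^2) / y) has no explicit x dependence, so the Beltrami identity applies:
    L − y' ∂L/∂y' = C.
Compute ∂L/∂y' = y' / sqrt(y (1 + y'^2)).
Substitute:
    sqrt((1 + y'^2)/y) − y'·y' / sqrt(y (1 + y'^2))
    = (1 + y'^2) / sqrt(y (1 + y'^2)) − y'^2 / sqrt(y (1 + y'^2))
    = 1 / sqrt(y (1 + y'^2)) = C.
Squaring and rearranging gives the first integral
    y (1 + y'^2) = 1/C^2 =: k   (constant).
Solving this first-order ODE by the substitution
    y = (k/2)(1 − cos θ)
yields the cycloid parameterisation
    x(θ) = (k/2)(θ − sin θ),   y(θ) = (k/2)(1 − cos θ).
The constant k is fixed by the endpoint condition.
Now fit the given lower endpoint (x1, y1) = (2π/2, 2). At the bottom of the first arch (θ = π), the parametric equations give
    y(π) = (k/2)(1 − cos π) = k,
    x(π) = (k/2)(π − sin π) = kπ/2.
Matching y(π) = 2 gives k = 2, consistent with x(π) = 2π/2. Therefore the specific cycloid is
    x(θ) = (2/2)(θ − sin θ),   y(θ) = (2/2)(1 − cos θ).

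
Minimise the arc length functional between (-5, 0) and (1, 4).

Arc-length functional: J[y] = ∫ sqrt(1 + (y')^2) dx.
Lagrangian L = sqrt(1 + (y')^2) has no explicit y dependence, so ∂L/∂y = 0 and the Euler-Lagrange equation gives
    d/dx( y' / sqrt(1 + (y')^2) ) = 0  ⇒  y' / sqrt(1 + (y')^2) = const.
Hence y' is constant, so y(x) is affine.
Fitting the endpoints (-5, 0) and (1, 4):
    slope m = (4 − 0) / (1 − (-5)) = 2/3,
    intercept c = 0 − m·(-5) = 10/3.
Extremal: y(x) = (2/3) x + 10/3.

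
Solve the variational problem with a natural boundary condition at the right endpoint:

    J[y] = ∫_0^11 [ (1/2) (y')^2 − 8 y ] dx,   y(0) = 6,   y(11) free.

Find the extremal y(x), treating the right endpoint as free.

The Lagrangian L = (1/2) (y')^2 − 8 y gives
    ∂L/∂y = −8,   ∂L/∂y' = y'.
Euler-Lagrange: d/dx(y') − (−8) = 0, i.e. y'' + 8 = 0, so
    y(x) = −(8/2) x^2 + C1 x + C2.
Fixed left endpoint y(0) = 6 ⇒ C2 = 6.
The right endpoint x = 11 is free, so the natural (transversality) condition is ∂L/∂y' |_{x=11} = 0, i.e. y'(11) = 0.
Compute y'(x) = −8 x + C1, so y'(11) = −88 + C1 = 0 ⇒ C1 = 88.
Therefore the extremal is
    y(x) = −4 x^2 + 88 x + 6.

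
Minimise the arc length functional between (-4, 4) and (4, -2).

Arc-length functional: J[y] = ∫ sqrt(1 + (y')^2) dx.
Lagrangian L = sqrt(1 + (y')^2) has no explicit y dependence, so ∂L/∂y = 0 and the Euler-Lagrange equation gives
    d/dx( y' / sqrt(1 + (y')^2) ) = 0  ⇒  y' / sqrt(1 + (y')^2) = const.
Hence y' is constant, so y(x) is affine.
Fitting the endpoints (-4, 4) and (4, -2):
    slope m = ((-2) − 4) / (4 − (-4)) = -3/4,
    intercept c = 4 − m·(-4) = 1.
Extremal: y(x) = (-3/4) x + 1.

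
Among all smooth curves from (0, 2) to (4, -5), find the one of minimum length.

Arc-length functional: J[y] = ∫ sqrt(1 + (y')^2) dx.
Lagrangian L = sqrt(1 + (y')^2) has no explicit y dependence, so ∂L/∂y = 0 and the Euler-Lagrange equation gives
    d/dx( y' / sqrt(1 + (y')^2) ) = 0  ⇒  y' / sqrt(1 + (y')^2) = const.
Hence y' is constant, so y(x) is affine.
Fitting the endpoints (0, 2) and (4, -5):
    slope m = ((-5) − 2) / (4 − 0) = -7/4,
    intercept c = 2 − m·0 = 2.
Extremal: y(x) = (-7/4) x + 2.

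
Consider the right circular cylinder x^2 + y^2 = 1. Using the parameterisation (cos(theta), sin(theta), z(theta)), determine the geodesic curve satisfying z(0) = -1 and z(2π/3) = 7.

Parameterise the cylinder of radius R = 1 as
    r(θ) = (cos θ, sin θ, z(θ)).
The arc-length element is
    ds = sqrt(1 + (dz/dθ)^2) dθ,
so the Lagrangian is L = sqrt(1 + z'^2).
L depends on z' only, not on z or θ, so ∂L/∂z = 0 and
    ∂L/∂z' = z' / sqrt(1 + z'^2).
The Euler-Lagrange equation gives
    d/dθ( z' / sqrt(1 + z'^2) ) = 0,
so z' is constant. Integrating once:
    z(θ) = a θ + b,
a helix on the cylinder (a straight line when the cylinder is unrolled). The constants a, b are determined by the endpoint conditions.
With endpoint conditions z(0) = -1 and z(2π/3) = 7: from z(0) = b we get b = -1, and a·2π/3 + -1 = 7 gives a = 12/π, so
    z(θ) = (12/π) θ − 1.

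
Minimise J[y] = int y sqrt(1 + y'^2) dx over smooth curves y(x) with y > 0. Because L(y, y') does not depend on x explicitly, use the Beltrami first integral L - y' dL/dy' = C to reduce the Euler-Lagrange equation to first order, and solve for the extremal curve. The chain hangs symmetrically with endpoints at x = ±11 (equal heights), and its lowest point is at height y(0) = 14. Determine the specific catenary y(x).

The Lagrangian L(y, y') = y sqrt(1 + y'^2) has no explicit x dependence, so the Beltrami identity applies:
    L − y' ∂L/∂y' = C.
Compute ∂L/∂y' = y · y' / sqrt(1 + y'^2). Then
    L − y' ∂L/∂y'
    = y sqrt(1 + y'^2) − y · y'^2 / sqrt(1 + y'^2)
    = y (1 + y'^2 − y'^2) / sqrt(1 + y'^2)
    = y / sqrt(1 + y'^2) = C.
Squaring gives y^2 = C^2 (1 + y'^2), i.e.
    y'^2 = y^2 / C^2 − 1.
Separating variables,
    dy / sqrt(y^2 − C^2) = dx / C,
and integrating gives arccosh(y / C) = (x − a)/C, so
    y(x) = C cosh((x − a)/C),
the catenary. The constants C and a are fixed by the two endpoint conditions (and, for the hanging-chain problem, the length constraint selects C).
Now fit the given data. The endpoints x = ±11 are symmetric at equal height, so the catenary is even about its minimum: a = 0 and y(x) = C cosh(x/C). The lowest point is y(0) = C cosh(0) = C, and we are told y(0) = 14, so C = 14. Therefore
    y(x) = 14 cosh(x/14),
and at the endpoints
    y(±11) = 14 cosh(11/14).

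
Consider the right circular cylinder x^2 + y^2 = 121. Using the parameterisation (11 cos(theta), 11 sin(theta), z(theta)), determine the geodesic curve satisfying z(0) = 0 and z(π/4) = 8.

Parameterise the cylinder of radius R = 11 as
    r(θ) = (11 cos θ, 11 sin θ, z(θ)).
The arc-length element is
    ds = sqrt(121 + (dz/dθ)^2) dθ,
so the Lagrangian is L = sqrt(121 + z'^2).
L depends on z' only, not on z or θ, so ∂L/∂z = 0 and
    ∂L/∂z' = z' / sqrt(121 + z'^2).
The Euler-Lagrange equation gives
    d/dθ( z' / sqrt(121 + z'^2) ) = 0,
so z' is constant. Integrating once:
    z(θ) = a θ + b,
a helix on the cylinder (a straight line when the cylinder is unrolled). The constants a, b are determined by the endpoint conditions.
With endpoint conditions z(0) = 0 and z(π/4) = 8: from z(0) = b we get b = 0, and a·π/4 + 0 = 8 gives a = 32/π, so
    z(θ) = (32/π) θ.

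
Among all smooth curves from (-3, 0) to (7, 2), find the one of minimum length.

Arc-length functional: J[y] = ∫ sqrt(1 + (y')^2) dx.
Lagrangian L = sqrt(1 + (y')^2) has no explicit y dependence, so ∂L/∂y = 0 and the Euler-Lagrange equation gives
    d/dx( y' / sqrt(1 + (y')^2) ) = 0  ⇒  y' / sqrt(1 + (y')^2) = const.
Hence y' is constant, so y(x) is affine.
Fitting the endpoints (-3, 0) and (7, 2):
    slope m = (2 − 0) / (7 − (-3)) = 1/5,
    intercept c = 0 − m·(-3) = 3/5.
Extremal: y(x) = (1/5) x + 3/5.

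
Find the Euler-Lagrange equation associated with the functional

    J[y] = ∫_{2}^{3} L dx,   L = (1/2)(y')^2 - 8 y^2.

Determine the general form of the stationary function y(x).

The Lagrangian is L = (1/2)(y')^2 - 8 y^2.
∂L/∂y = -16y.
∂L/∂y' = y'.
The Euler-Lagrange equation d/dx(∂L/∂y') − ∂L/∂y = 0 becomes:
    y'' + 16 y = 0
General solution: y(x) = A sin(4x) + B cos(4x), where A and B are arbitrary constants fixed by the endpoint conditions.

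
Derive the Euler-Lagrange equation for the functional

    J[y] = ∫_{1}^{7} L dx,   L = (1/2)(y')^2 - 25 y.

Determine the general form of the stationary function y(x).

The Lagrangian is L = (1/2)(y')^2 - 25 y.
∂L/∂y = -25.
∂L/∂y' = y'.
The Euler-Lagrange equation d/dx(∂L/∂y') − ∂L/∂y = 0 becomes:
    y'' + 25 = 0
General solution: y(x) = -(25/2) x^2 + A x + B, where A and B are arbitrary constants fixed by the endpoint conditions.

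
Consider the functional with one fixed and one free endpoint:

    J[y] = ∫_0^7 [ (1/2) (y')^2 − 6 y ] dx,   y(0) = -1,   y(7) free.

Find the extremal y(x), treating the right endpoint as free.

The Lagrangian L = (1/2) (y')^2 − 6 y gives
    ∂L/∂y = −6,   ∂L/∂y' = y'.
Euler-Lagrange: d/dx(y') − (−6) = 0, i.e. y'' + 6 = 0, so
    y(x) = −(6/2) x^2 + C1 x + C2.
Fixed left endpoint y(0) = -1 ⇒ C2 = -1.
The right endpoint x = 7 is free, so the natural (transversality) condition is ∂L/∂y' |_{x=7} = 0, i.e. y'(7) = 0.
Compute y'(x) = −6 x + C1, so y'(7) = −42 + C1 = 0 ⇒ C1 = 42.
Therefore the extremal is
    y(x) = −3 x^2 + 42 x − 1.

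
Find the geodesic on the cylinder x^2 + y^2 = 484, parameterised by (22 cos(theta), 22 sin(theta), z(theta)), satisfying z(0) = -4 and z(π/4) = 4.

Parameterise the cylinder of radius R = 22 as
    r(θ) = (22 cos θ, 22 sin θ, z(θ)).
The arc-length element is
    ds = sqrt(484 + (dz/dθ)^2) dθ,
so the Lagrangian is L = sqrt(484 + z'^2).
L depends on z' only, not on z or θ, so ∂L/∂z = 0 and
    ∂L/∂z' = z' / sqrt(484 + z'^2).
The Euler-Lagrange equation gives
    d/dθ( z' / sqrt(484 + z'^2) ) = 0,
so z' is constant. Integrating once:
    z(θ) = a θ + b,
a helix on the cylinder (a straight line when the cylinder is unrolled). The constants a, b are determined by the endpoint conditions.
With endpoint conditions z(0) = -4 and z(π/4) = 4: from z(0) = b we get b = -4, and a·π/4 + -4 = 4 gives a = 32/π, so
    z(θ) = (32/π) θ − 4.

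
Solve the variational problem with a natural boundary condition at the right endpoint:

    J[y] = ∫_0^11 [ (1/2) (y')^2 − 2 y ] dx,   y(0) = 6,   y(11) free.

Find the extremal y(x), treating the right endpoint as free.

The Lagrangian L = (1/2) (y')^2 − 2 y gives
    ∂L/∂y = −2,   ∂L/∂y' = y'.
Euler-Lagrange: d/dx(y') − (−2) = 0, i.e. y'' + 2 = 0, so
    y(x) = −(2/2) x^2 + C1 x + C2.
Fixed left endpoint y(0) = 6 ⇒ C2 = 6.
The right endpoint x = 11 is free, so the natural (transversality) condition is ∂L/∂y' |_{x=11} = 0, i.e. y'(11) = 0.
Compute y'(x) = −2 x + C1, so y'(11) = −22 + C1 = 0 ⇒ C1 = 22.
Therefore the extremal is
    y(x) = −x^2 + 22 x + 6.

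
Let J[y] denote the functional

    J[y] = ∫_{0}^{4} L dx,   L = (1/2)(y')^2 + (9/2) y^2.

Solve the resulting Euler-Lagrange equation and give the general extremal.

The Lagrangian is L = (1/2)(y')^2 + (9/2) y^2.
∂L/∂y = 9y.
∂L/∂y' = y'.
The Euler-Lagrange equation d/dx(∂L/∂y') − ∂L/∂y = 0 becomes:
    y'' - 9 y = 0
General solution: y(x) = A e^(3x) + B e^(-3x), where A and B are arbitrary constants fixed by the endpoint conditions.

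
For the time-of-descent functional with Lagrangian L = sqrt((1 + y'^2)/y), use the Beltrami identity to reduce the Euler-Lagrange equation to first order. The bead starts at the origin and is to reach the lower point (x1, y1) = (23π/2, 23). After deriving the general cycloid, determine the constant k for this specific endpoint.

The Lagrangian L = sqrt((1 + y'^2) / y) has no explicit x dependence, so the Beltrami identity applies:
    L − y' ∂L/∂y' = C.
Compute ∂L/∂y' = y' / sqrt(y (1 + y'^2)).
Substitute:
    sqrt((1 + y'^2)/y) − y'·y' / sqrt(y (1 + y'^2))
    = (1 + y'^2) / sqrt(y (1 + y'^2)) − y'^2 / sqrt(y (1 + y'^2))
    = 1 / sqrt(y (1 + y'^2)) = C.
Squaring and rearranging gives the first integral
    y (1 + y'^2) = 1/C^2 =: k   (constant).
Solving this first-order ODE by the substitution
    y = (k/2)(1 − cos θ)
yields the cycloid parameterisation
    x(θ) = (k/2)(θ − sin θ),   y(θ) = (k/2)(1 − cos θ).
The constant k is fixed by the endpoint condition.
Now fit the given lower endpoint (x1, y1) = (23π/2, 23). At the bottom of the first arch (θ = π), the parametric equations give
    y(π) = (k/2)(1 − cos π) = k,
    x(π) = (k/2)(π − sin π) = kπ/2.
Matching y(π) = 23 gives k = 23, consistent with x(π) = 23π/2. Therefore the specific cycloid is
    x(θ) = (23/2)(θ − sin θ),   y(θ) = (23/2)(1 − cos θ).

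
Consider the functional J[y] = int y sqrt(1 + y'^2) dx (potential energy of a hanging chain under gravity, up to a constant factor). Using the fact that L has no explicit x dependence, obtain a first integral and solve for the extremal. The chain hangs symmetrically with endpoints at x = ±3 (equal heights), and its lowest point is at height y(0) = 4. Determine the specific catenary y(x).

The Lagrangian L(y, y') = y sqrt(1 + y'^2) has no explicit x dependence, so the Beltrami identity applies:
    L − y' ∂L/∂y' = C.
Compute ∂L/∂y' = y · y' / sqrt(1 + y'^2). Then
    L − y' ∂L/∂y'
    = y sqrt(1 + y'^2) − y · y'^2 / sqrt(1 + y'^2)
    = y (1 + y'^2 − y'^2) / sqrt(1 + y'^2)
    = y / sqrt(1 + y'^2) = C.
Squaring gives y^2 = C^2 (1 + y'^2), i.e.
    y'^2 = y^2 / C^2 − 1.
Separating variables,
    dy / sqrt(y^2 − C^2) = dx / C,
and integrating gives arccosh(y / C) = (x − a)/C, so
    y(x) = C cosh((x − a)/C),
the catenary. The constants C and a are fixed by the two endpoint conditions (and, for the hanging-chain problem, the length constraint selects C).
Now fit the given data. The endpoints x = ±3 are symmetric at equal height, so the catenary is even about its minimum: a = 0 and y(x) = C cosh(x/C). The lowest point is y(0) = C cosh(0) = C, and we are told y(0) = 4, so C = 4. Therefore
    y(x) = 4 cosh(x/4),
and at the endpoints
    y(±3) = 4 cosh(3/4).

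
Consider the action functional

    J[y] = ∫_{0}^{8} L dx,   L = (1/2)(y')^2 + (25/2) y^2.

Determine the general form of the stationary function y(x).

The Lagrangian is L = (1/2)(y')^2 + (25/2) y^2.
∂L/∂y = 25y.
∂L/∂y' = y'.
The Euler-Lagrange equation d/dx(∂L/∂y') − ∂L/∂y = 0 becomes:
    y'' - 25 y = 0
General solution: y(x) = A e^(5x) + B e^(-5x), where A and B are arbitrary constants fixed by the endpoint conditions.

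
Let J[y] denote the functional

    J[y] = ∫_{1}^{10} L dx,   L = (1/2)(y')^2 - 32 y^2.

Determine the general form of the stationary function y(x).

The Lagrangian is L = (1/2)(y')^2 - 32 y^2.
∂L/∂y = -64y.
∂L/∂y' = y'.
The Euler-Lagrange equation d/dx(∂L/∂y') − ∂L/∂y = 0 becomes:
    y'' + 64 y = 0
General solution: y(x) = A sin(8x) + B cos(8x), where A and B are arbitrary constants fixed by the endpoint conditions.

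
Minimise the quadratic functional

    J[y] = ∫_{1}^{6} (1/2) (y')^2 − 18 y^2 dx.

The Lagrangian is L = (1/2) (y')^2 − 18 y^2.
Compute ∂L/∂y = -36y, ∂L/∂y' = y'.
The Euler-Lagrange equation d/dx(∂L/∂y') − ∂L/∂y = 0 reduces to
    y'' + 36 y = 0.
Its general solution is
    y(x) = A sin(6x) + B cos(6x),
with A, B fixed by the endpoint conditions.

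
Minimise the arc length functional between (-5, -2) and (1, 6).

Arc-length functional: J[y] = ∫ sqrt(1 + (y')^2) dx.
Lagrangian L = sqrt(1 + (y')^2) has no explicit y dependence, so ∂L/∂y = 0 and the Euler-Lagrange equation gives
    d/dx( y' / sqrt(1 + (y')^2) ) = 0  ⇒  y' / sqrt(1 + (y')^2) = const.
Hence y' is constant, so y(x) is affine.
Fitting the endpoints (-5, -2) and (1, 6):
    slope m = (6 − (-2)) / (1 − (-5)) = 4/3,
    intercept c = (-2) − m·(-5) = 14/3.
Extremal: y(x) = (4/3) x + 14/3.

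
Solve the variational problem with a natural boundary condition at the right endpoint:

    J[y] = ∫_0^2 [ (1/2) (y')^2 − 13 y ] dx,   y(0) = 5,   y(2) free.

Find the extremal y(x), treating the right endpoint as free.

The Lagrangian L = (1/2) (y')^2 − 13 y gives
    ∂L/∂y = −13,   ∂L/∂y' = y'.
Euler-Lagrange: d/dx(y') − (−13) = 0, i.e. y'' + 13 = 0, so
    y(x) = −(13/2) x^2 + C1 x + C2.
Fixed left endpoint y(0) = 5 ⇒ C2 = 5.
The right endpoint x = 2 is free, so the natural (transversality) condition is ∂L/∂y' |_{x=2} = 0, i.e. y'(2) = 0.
Compute y'(x) = −13 x + C1, so y'(2) = −26 + C1 = 0 ⇒ C1 = 26.
Therefore the extremal is
    y(x) = −(13/2) x^2 + 26 x + 5.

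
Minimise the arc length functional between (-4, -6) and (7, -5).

Arc-length functional: J[y] = ∫ sqrt(1 + (y')^2) dx.
Lagrangian L = sqrt(1 + (y')^2) has no explicit y dependence, so ∂L/∂y = 0 and the Euler-Lagrange equation gives
    d/dx( y' / sqrt(1 + (y')^2) ) = 0  ⇒  y' / sqrt(1 + (y')^2) = const.
Hence y' is constant, so y(x) is affine.
Fitting the endpoints (-4, -6) and (7, -5):
    slope m = ((-5) − (-6)) / (7 − (-4)) = 1/11,
    intercept c = (-6) − m·(-4) = -62/11.
Extremal: y(x) = (1/11) x - 62/11.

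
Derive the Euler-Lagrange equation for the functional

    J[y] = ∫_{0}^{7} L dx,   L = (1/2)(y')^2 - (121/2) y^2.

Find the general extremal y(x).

The Lagrangian is L = (1/2)(y')^2 - (121/2) y^2.
∂L/∂y = -121y.
∂L/∂y' = y'.
The Euler-Lagrange equation d/dx(∂L/∂y') − ∂L/∂y = 0 becomes:
    y'' + 121 y = 0
General solution: y(x) = A sin(11x) + B cos(11x), where A and B are arbitrary constants fixed by the endpoint conditions.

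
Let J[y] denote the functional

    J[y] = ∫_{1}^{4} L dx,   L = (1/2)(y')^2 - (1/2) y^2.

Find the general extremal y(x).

The Lagrangian is L = (1/2)(y')^2 - (1/2) y^2.
∂L/∂y = -y.
∂L/∂y' = y'.
The Euler-Lagrange equation d/dx(∂L/∂y') − ∂L/∂y = 0 becomes:
    y'' + y = 0
General solution: y(x) = A sin(x) + B cos(x), where A and B are arbitrary constants fixed by the endpoint conditions.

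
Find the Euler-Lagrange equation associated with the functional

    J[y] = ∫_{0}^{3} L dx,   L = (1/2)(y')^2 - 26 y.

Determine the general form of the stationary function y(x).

The Lagrangian is L = (1/2)(y')^2 - 26 y.
∂L/∂y = -26.
∂L/∂y' = y'.
The Euler-Lagrange equation d/dx(∂L/∂y') − ∂L/∂y = 0 becomes:
    y'' + 26 = 0
General solution: y(x) = -13 x^2 + A x + B, where A and B are arbitrary constants fixed by the endpoint conditions.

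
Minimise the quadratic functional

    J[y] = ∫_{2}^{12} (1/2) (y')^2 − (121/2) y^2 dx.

The Lagrangian is L = (1/2) (y')^2 − (121/2) y^2.
Compute ∂L/∂y = -121y, ∂L/∂y' = y'.
The Euler-Lagrange equation d/dx(∂L/∂y') − ∂L/∂y = 0 reduces to
    y'' + 121 y = 0.
Its general solution is
    y(x) = A sin(11x) + B cos(11x),
with A, B fixed by the endpoint conditions.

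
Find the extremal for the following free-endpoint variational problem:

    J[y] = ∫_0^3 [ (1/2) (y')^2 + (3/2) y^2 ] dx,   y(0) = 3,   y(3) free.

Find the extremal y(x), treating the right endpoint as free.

The Lagrangian L = (1/2) (y')^2 + (3/2) y^2 gives
    ∂L/∂y = 3 y,   ∂L/∂y' = y'.
Euler-Lagrange: y'' − 3 y = 0.
With k = sqrt(3), the general solution is
    y(x) = A cosh(sqrt(3) x) + B sinh(sqrt(3) x).
Fixed left endpoint y(0) = 3 ⇒ A = 3.
The right endpoint x = 3 is free, so the natural (transversality) condition is ∂L/∂y' |_{x=3} = 0, i.e. y'(3) = 0.
Compute y'(x) = A k sinh(k x) + B k cosh(k x), so
    y'(3) = A k sinh(k·3) + B k cosh(k·3) = 0
    ⇒ B = −A tanh(k·3) = − 3 tanh(sqrt(3)·3).
Therefore the extremal is
    y(x) = 3 cosh(sqrt(3) x) − 3 tanh(sqrt(3)·3) sinh(sqrt(3) x).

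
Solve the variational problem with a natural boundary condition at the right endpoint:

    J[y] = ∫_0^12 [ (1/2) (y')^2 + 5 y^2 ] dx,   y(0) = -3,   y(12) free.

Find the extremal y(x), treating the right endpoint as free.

The Lagrangian L = (1/2) (y')^2 + 5 y^2 gives
    ∂L/∂y = 10 y,   ∂L/∂y' = y'.
Euler-Lagrange: y'' − 10 y = 0.
With k = sqrt(10), the general solution is
    y(x) = A cosh(sqrt(10) x) + B sinh(sqrt(10) x).
Fixed left endpoint y(0) = -3 ⇒ A = -3.
The right endpoint x = 12 is free, so the natural (transversality) condition is ∂L/∂y' |_{x=12} = 0, i.e. y'(12) = 0.
Compute y'(x) = A k sinh(k x) + B k cosh(k x), so
    y'(12) = A k sinh(k·12) + B k cosh(k·12) = 0
    ⇒ B = −A tanh(k·12) = 3 tanh(sqrt(10)·12).
Therefore the extremal is
    y(x) = −3 cosh(sqrt(10) x) + 3 tanh(sqrt(10)·12) sinh(sqrt(10) x).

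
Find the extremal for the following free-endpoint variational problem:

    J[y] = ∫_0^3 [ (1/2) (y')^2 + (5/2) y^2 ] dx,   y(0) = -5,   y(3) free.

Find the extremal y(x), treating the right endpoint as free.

The Lagrangian L = (1/2) (y')^2 + (5/2) y^2 gives
    ∂L/∂y = 5 y,   ∂L/∂y' = y'.
Euler-Lagrange: y'' − 5 y = 0.
With k = sqrt(5), the general solution is
    y(x) = A cosh(sqrt(5) x) + B sinh(sqrt(5) x).
Fixed left endpoint y(0) = -5 ⇒ A = -5.
The right endpoint x = 3 is free, so the natural (transversality) condition is ∂L/∂y' |_{x=3} = 0, i.e. y'(3) = 0.
Compute y'(x) = A k sinh(k x) + B k cosh(k x), so
    y'(3) = A k sinh(k·3) + B k cosh(k·3) = 0
    ⇒ B = −A tanh(k·3) = 5 tanh(sqrt(5)·3).
Therefore the extremal is
    y(x) = −5 cosh(sqrt(5) x) + 5 tanh(sqrt(5)·3) sinh(sqrt(5) x).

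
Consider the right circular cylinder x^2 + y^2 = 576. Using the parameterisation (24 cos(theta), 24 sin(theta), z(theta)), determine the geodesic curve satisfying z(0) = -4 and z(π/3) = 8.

Parameterise the cylinder of radius R = 24 as
    r(θ) = (24 cos θ, 24 sin θ, z(θ)).
The arc-length element is
    ds = sqrt(576 + (dz/dθ)^2) dθ,
so the Lagrangian is L = sqrt(576 + z'^2).
L depends on z' only, not on z or θ, so ∂L/∂z = 0 and
    ∂L/∂z' = z' / sqrt(576 + z'^2).
The Euler-Lagrange equation gives
    d/dθ( z' / sqrt(576 + z'^2) ) = 0,
so z' is constant. Integrating once:
    z(θ) = a θ + b,
a helix on the cylinder (a straight line when the cylinder is unrolled). The constants a, b are determined by the endpoint conditions.
With endpoint conditions z(0) = -4 and z(π/3) = 8: from z(0) = b we get b = -4, and a·π/3 + -4 = 8 gives a = 36/π, so
    z(θ) = (36/π) θ − 4.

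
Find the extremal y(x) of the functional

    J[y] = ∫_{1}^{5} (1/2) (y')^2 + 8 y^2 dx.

The Lagrangian is L = (1/2) (y')^2 + 8 y^2.
Compute ∂L/∂y = 16y, ∂L/∂y' = y'.
The Euler-Lagrange equation d/dx(∂L/∂y') − ∂L/∂y = 0 reduces to
    y'' − 16 y = 0.
Its general solution is
    y(x) = A e^(4x) + B e^(−4x),
with A, B fixed by the endpoint conditions.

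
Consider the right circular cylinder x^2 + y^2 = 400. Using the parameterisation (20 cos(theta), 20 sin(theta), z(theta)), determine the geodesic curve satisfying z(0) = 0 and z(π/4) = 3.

Parameterise the cylinder of radius R = 20 as
    r(θ) = (20 cos θ, 20 sin θ, z(θ)).
The arc-length element is
    ds = sqrt(400 + (dz/dθ)^2) dθ,
so the Lagrangian is L = sqrt(400 + z'^2).
L depends on z' only, not on z or θ, so ∂L/∂z = 0 and
    ∂L/∂z' = z' / sqrt(400 + z'^2).
The Euler-Lagrange equation gives
    d/dθ( z' / sqrt(400 + z'^2) ) = 0,
so z' is constant. Integrating once:
    z(θ) = a θ + b,
a helix on the cylinder (a straight line when the cylinder is unrolled). The constants a, b are determined by the endpoint conditions.
With endpoint conditions z(0) = 0 and z(π/4) = 3: from z(0) = b we get b = 0, and a·π/4 + 0 = 3 gives a = 12/π, so
    z(θ) = (12/π) θ.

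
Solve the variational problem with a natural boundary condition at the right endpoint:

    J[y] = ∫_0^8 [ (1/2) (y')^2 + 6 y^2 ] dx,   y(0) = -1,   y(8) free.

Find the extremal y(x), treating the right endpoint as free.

The Lagrangian L = (1/2) (y')^2 + 6 y^2 gives
    ∂L/∂y = 12 y,   ∂L/∂y' = y'.
Euler-Lagrange: y'' − 12 y = 0.
With k = sqrt(12), the general solution is
    y(x) = A cosh(sqrt(12) x) + B sinh(sqrt(12) x).
Fixed left endpoint y(0) = -1 ⇒ A = -1.
The right endpoint x = 8 is free, so the natural (transversality) condition is ∂L/∂y' |_{x=8} = 0, i.e. y'(8) = 0.
Compute y'(x) = A k sinh(k x) + B k cosh(k x), so
    y'(8) = A k sinh(k·8) + B k cosh(k·8) = 0
    ⇒ B = −A tanh(k·8) = tanh(sqrt(12)·8).
Therefore the extremal is
    y(x) = −cosh(sqrt(12) x) + tanh(sqrt(12)·8) sinh(sqrt(12) x).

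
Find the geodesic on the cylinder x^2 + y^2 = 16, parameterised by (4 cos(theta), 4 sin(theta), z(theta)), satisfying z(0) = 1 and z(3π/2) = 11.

Parameterise the cylinder of radius R = 4 as
    r(θ) = (4 cos θ, 4 sin θ, z(θ)).
The arc-length element is
    ds = sqrt(16 + (dz/dθ)^2) dθ,
so the Lagrangian is L = sqrt(16 + z'^2).
L depends on z' only, not on z or θ, so ∂L/∂z = 0 and
    ∂L/∂z' = z' / sqrt(16 + z'^2).
The Euler-Lagrange equation gives
    d/dθ( z' / sqrt(16 + z'^2) ) = 0,
so z' is constant. Integrating once:
    z(θ) = a θ + b,
a helix on the cylinder (a straight line when the cylinder is unrolled). The constants a, b are determined by the endpoint conditions.
With endpoint conditions z(0) = 1 and z(3π/2) = 11: from z(0) = b we get b = 1, and a·3π/2 + 1 = 11 gives a = 20/(3π), so
    z(θ) = (20/(3π)) θ + 1.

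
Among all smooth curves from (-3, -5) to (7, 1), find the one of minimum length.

Arc-length functional: J[y] = ∫ sqrt(1 + (y')^2) dx.
Lagrangian L = sqrt(1 + (y')^2) has no explicit y dependence, so ∂L/∂y = 0 and the Euler-Lagrange equation gives
    d/dx( y' / sqrt(1 + (y')^2) ) = 0  ⇒  y' / sqrt(1 + (y')^2) = const.
Hence y' is constant, so y(x) is affine.
Fitting the endpoints (-3, -5) and (7, 1):
    slope m = (1 − (-5)) / (7 − (-3)) = 3/5,
    intercept c = (-5) − m·(-3) = -16/5.
Extremal: y(x) = (3/5) x - 16/5.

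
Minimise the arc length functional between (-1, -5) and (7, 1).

Arc-length functional: J[y] = ∫ sqrt(1 + (y')^2) dx.
Lagrangian L = sqrt(1 + (y')^2) has no explicit y dependence, so ∂L/∂y = 0 and the Euler-Lagrange equation gives
    d/dx( y' / sqrt(1 + (y')^2) ) = 0  ⇒  y' / sqrt(1 + (y')^2) = const.
Hence y' is constant, so y(x) is affine.
Fitting the endpoints (-1, -5) and (7, 1):
    slope m = (1 − (-5)) / (7 − (-1)) = 3/4,
    intercept c = (-5) − m·(-1) = -17/4.
Extremal: y(x) = (3/4) x - 17/4.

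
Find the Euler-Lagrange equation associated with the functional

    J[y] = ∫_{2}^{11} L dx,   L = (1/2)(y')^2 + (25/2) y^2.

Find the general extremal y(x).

The Lagrangian is L = (1/2)(y')^2 + (25/2) y^2.
∂L/∂y = 25y.
∂L/∂y' = y'.
The Euler-Lagrange equation d/dx(∂L/∂y') − ∂L/∂y = 0 becomes:
    y'' - 25 y = 0
General solution: y(x) = A e^(5x) + B e^(-5x), where A and B are arbitrary constants fixed by the endpoint conditions.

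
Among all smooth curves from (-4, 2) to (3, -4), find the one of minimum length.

Arc-length functional: J[y] = ∫ sqrt(1 + (y')^2) dx.
Lagrangian L = sqrt(1 + (y')^2) has no explicit y dependence, so ∂L/∂y = 0 and the Euler-Lagrange equation gives
    d/dx( y' / sqrt(1 + (y')^2) ) = 0  ⇒  y' / sqrt(1 + (y')^2) = const.
Hence y' is constant, so y(x) is affine.
Fitting the endpoints (-4, 2) and (3, -4):
    slope m = ((-4) − 2) / (3 − (-4)) = -6/7,
    intercept c = 2 − m·(-4) = -10/7.
Extremal: y(x) = (-6/7) x - 10/7.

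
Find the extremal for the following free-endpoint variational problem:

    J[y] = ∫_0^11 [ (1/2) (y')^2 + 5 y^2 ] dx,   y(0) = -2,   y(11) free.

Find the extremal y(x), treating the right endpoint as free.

The Lagrangian L = (1/2) (y')^2 + 5 y^2 gives
    ∂L/∂y = 10 y,   ∂L/∂y' = y'.
Euler-Lagrange: y'' − 10 y = 0.
With k = sqrt(10), the general solution is
    y(x) = A cosh(sqrt(10) x) + B sinh(sqrt(10) x).
Fixed left endpoint y(0) = -2 ⇒ A = -2.
The right endpoint x = 11 is free, so the natural (transversality) condition is ∂L/∂y' |_{x=11} = 0, i.e. y'(11) = 0.
Compute y'(x) = A k sinh(k x) + B k cosh(k x), so
    y'(11) = A k sinh(k·11) + B k cosh(k·11) = 0
    ⇒ B = −A tanh(k·11) = 2 tanh(sqrt(10)·11).
Therefore the extremal is
    y(x) = −2 cosh(sqrt(10) x) + 2 tanh(sqrt(10)·11) sinh(sqrt(10) x).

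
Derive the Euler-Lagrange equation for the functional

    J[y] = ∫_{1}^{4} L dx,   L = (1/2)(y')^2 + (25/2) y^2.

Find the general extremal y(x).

The Lagrangian is L = (1/2)(y')^2 + (25/2) y^2.
∂L/∂y = 25y.
∂L/∂y' = y'.
The Euler-Lagrange equation d/dx(∂L/∂y') − ∂L/∂y = 0 becomes:
    y'' - 25 y = 0
General solution: y(x) = A e^(5x) + B e^(-5x), where A and B are arbitrary constants fixed by the endpoint conditions.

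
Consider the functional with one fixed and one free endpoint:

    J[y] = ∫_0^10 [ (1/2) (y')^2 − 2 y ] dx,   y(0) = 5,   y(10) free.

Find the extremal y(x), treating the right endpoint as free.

The Lagrangian L = (1/2) (y')^2 − 2 y gives
    ∂L/∂y = −2,   ∂L/∂y' = y'.
Euler-Lagrange: d/dx(y') − (−2) = 0, i.e. y'' + 2 = 0, so
    y(x) = −(2/2) x^2 + C1 x + C2.
Fixed left endpoint y(0) = 5 ⇒ C2 = 5.
The right endpoint x = 10 is free, so the natural (transversality) condition is ∂L/∂y' |_{x=10} = 0, i.e. y'(10) = 0.
Compute y'(x) = −2 x + C1, so y'(10) = −20 + C1 = 0 ⇒ C1 = 20.
Therefore the extremal is
    y(x) = −x^2 + 20 x + 5.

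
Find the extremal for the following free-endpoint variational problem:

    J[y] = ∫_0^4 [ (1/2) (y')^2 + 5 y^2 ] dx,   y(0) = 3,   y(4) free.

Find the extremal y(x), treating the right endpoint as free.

The Lagrangian L = (1/2) (y')^2 + 5 y^2 gives
    ∂L/∂y = 10 y,   ∂L/∂y' = y'.
Euler-Lagrange: y'' − 10 y = 0.
With k = sqrt(10), the general solution is
    y(x) = A cosh(sqrt(10) x) + B sinh(sqrt(10) x).
Fixed left endpoint y(0) = 3 ⇒ A = 3.
The right endpoint x = 4 is free, so the natural (transversality) condition is ∂L/∂y' |_{x=4} = 0, i.e. y'(4) = 0.
Compute y'(x) = A k sinh(k x) + B k cosh(k x), so
    y'(4) = A k sinh(k·4) + B k cosh(k·4) = 0
    ⇒ B = −A tanh(k·4) = − 3 tanh(sqrt(10)·4).
Therefore the extremal is
    y(x) = 3 cosh(sqrt(10) x) − 3 tanh(sqrt(10)·4) sinh(sqrt(10) x).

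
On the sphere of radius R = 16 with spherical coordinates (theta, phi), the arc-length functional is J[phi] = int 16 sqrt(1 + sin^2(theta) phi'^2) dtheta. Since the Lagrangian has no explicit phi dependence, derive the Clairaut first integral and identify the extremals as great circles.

On the sphere of radius R = 16 with spherical coordinates (θ, φ), the induced metric is
    ds^2 = 256(dθ^2 + sin^2(θ) dφ^2).
Parameterise by θ; the arc-length functional is
    J[φ] = ∫ 16 sqrt(1 + sin^2(θ) (dφ/dθ)^2) dθ,
so L = 16 sqrt(1 + sin^2(θ) φ'^2). Compute
    ∂L/∂φ = 0  (L has no explicit φ dependence),
    ∂L/∂φ' = 16 sin^2(θ) φ' / sqrt(1 + sin^2(θ) φ'^2).
Since ∂L/∂φ = 0, the Euler-Lagrange equation
    d/dθ(∂L/∂φ') − ∂L/∂φ = 0
reduces to d/dθ(∂L/∂φ') = 0, i.e. the momentum conjugate to φ is conserved:
    16 sin^2(θ) φ' / sqrt(1 + sin^2(θ) φ'^2) = C.
The overall factor of 16 is constant, so dividing through gives Clairaut's relation sin^2(θ) φ' / sqrt(1 + sin^2(θ) φ'^2) = C' (with C' = C/16). Solving for φ' and integrating gives the great-circle family
    cot(θ) = A cos(φ − φ_0),
i.e. the intersection of the sphere with a plane through the origin. The two constants A and φ_0 (equivalently C and one phase) are fixed by the two endpoint conditions.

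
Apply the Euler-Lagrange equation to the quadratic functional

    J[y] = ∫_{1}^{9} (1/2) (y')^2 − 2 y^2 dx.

The Lagrangian is L = (1/2) (y')^2 − 2 y^2.
Compute ∂L/∂y = -4y, ∂L/∂y' = y'.
The Euler-Lagrange equation d/dx(∂L/∂y') − ∂L/∂y = 0 reduces to
    y'' + 4 y = 0.
Its general solution is
    y(x) = A sin(2x) + B cos(2x),
with A, B fixed by the endpoint conditions.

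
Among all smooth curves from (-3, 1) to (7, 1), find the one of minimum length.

Arc-length functional: J[y] = ∫ sqrt(1 + (y')^2) dx.
Lagrangian L = sqrt(1 + (y')^2) has no explicit y dependence, so ∂L/∂y = 0 and the Euler-Lagrange equation gives
    d/dx( y' / sqrt(1 + (y')^2) ) = 0  ⇒  y' / sqrt(1 + (y')^2) = const.
Hence y' is constant, so y(x) is affine.
Fitting the endpoints (-3, 1) and (7, 1):
    slope m = (1 − 1) / (7 − (-3)) = 0,
    intercept c = 1 − m·(-3) = 1.
Extremal: y(x) = 1.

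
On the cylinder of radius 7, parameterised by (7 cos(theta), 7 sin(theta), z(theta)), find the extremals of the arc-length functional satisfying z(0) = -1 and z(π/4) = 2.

Parameterise the cylinder of radius R = 7 as
    r(θ) = (7 cos θ, 7 sin θ, z(θ)).
The arc-length element is
    ds = sqrt(49 + (dz/dθ)^2) dθ,
so the Lagrangian is L = sqrt(49 + z'^2).
L depends on z' only, not on z or θ, so ∂L/∂z = 0 and
    ∂L/∂z' = z' / sqrt(49 + z'^2).
The Euler-Lagrange equation gives
    d/dθ( z' / sqrt(49 + z'^2) ) = 0,
so z' is constant. Integrating once:
    z(θ) = a θ + b,
a helix on the cylinder (a straight line when the cylinder is unrolled). The constants a, b are determined by the endpoint conditions.
With endpoint conditions z(0) = -1 and z(π/4) = 2: from z(0) = b we get b = -1, and a·π/4 + -1 = 2 gives a = 12/π, so
    z(θ) = (12/π) θ − 1.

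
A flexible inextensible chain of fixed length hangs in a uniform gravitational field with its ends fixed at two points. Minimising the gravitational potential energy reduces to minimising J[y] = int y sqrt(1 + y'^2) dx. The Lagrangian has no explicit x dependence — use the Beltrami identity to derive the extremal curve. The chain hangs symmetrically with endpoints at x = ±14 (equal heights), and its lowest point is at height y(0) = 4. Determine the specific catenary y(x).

The Lagrangian L(y, y') = y sqrt(1 + y'^2) has no explicit x dependence, so the Beltrami identity applies:
    L − y' ∂L/∂y' = C.
Compute ∂L/∂y' = y · y' / sqrt(1 + y'^2). Then
    L − y' ∂L/∂y'
    = y sqrt(1 + y'^2) − y · y'^2 / sqrt(1 + y'^2)
    = y (1 + y'^2 − y'^2) / sqrt(1 + y'^2)
    = y / sqrt(1 + y'^2) = C.
Squaring gives y^2 = C^2 (1 + y'^2), i.e.
    y'^2 = y^2 / C^2 − 1.
Separating variables,
    dy / sqrt(y^2 − C^2) = dx / C,
and integrating gives arccosh(y / C) = (x − a)/C, so
    y(x) = C cosh((x − a)/C),
the catenary. The constants C and a are fixed by the two endpoint conditions (and, for the hanging-chain problem, the length constraint selects C).
Now fit the given data. The endpoints x = ±14 are symmetric at equal height, so the catenary is even about its minimum: a = 0 and y(x) = C cosh(x/C). The lowest point is y(0) = C cosh(0) = C, and we are told y(0) = 4, so C = 4. Therefore
    y(x) = 4 cosh(x/4),
and at the endpoints
    y(±14) = 4 cosh(14/4).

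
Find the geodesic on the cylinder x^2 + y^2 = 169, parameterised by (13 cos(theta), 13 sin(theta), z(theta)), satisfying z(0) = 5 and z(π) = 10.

Parameterise the cylinder of radius R = 13 as
    r(θ) = (13 cos θ, 13 sin θ, z(θ)).
The arc-length element is
    ds = sqrt(169 + (dz/dθ)^2) dθ,
so the Lagrangian is L = sqrt(169 + z'^2).
L depends on z' only, not on z or θ, so ∂L/∂z = 0 and
    ∂L/∂z' = z' / sqrt(169 + z'^2).
The Euler-Lagrange equation gives
    d/dθ( z' / sqrt(169 + z'^2) ) = 0,
so z' is constant. Integrating once:
    z(θ) = a θ + b,
a helix on the cylinder (a straight line when the cylinder is unrolled). The constants a, b are determined by the endpoint conditions.
With endpoint conditions z(0) = 5 and z(π) = 10: from z(0) = b we get b = 5, and a·π + 5 = 10 gives a = 5/π, so
    z(θ) = (5/π) θ + 5.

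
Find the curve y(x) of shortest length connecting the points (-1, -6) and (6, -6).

Arc-length functional: J[y] = ∫ sqrt(1 + (y')^2) dx.
Lagrangian L = sqrt(1 + (y')^2) has no explicit y dependence, so ∂L/∂y = 0 and the Euler-Lagrange equation gives
    d/dx( y' / sqrt(1 + (y')^2) ) = 0  ⇒  y' / sqrt(1 + (y')^2) = const.
Hence y' is constant, so y(x) is affine.
Fitting the endpoints (-1, -6) and (6, -6):
    slope m = ((-6) − (-6)) / (6 − (-1)) = 0,
    intercept c = (-6) − m·(-1) = -6.
Extremal: y(x) = -6.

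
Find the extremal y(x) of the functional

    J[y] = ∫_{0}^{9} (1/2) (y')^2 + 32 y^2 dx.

The Lagrangian is L = (1/2) (y')^2 + 32 y^2.
Compute ∂L/∂y = 64y, ∂L/∂y' = y'.
The Euler-Lagrange equation d/dx(∂L/∂y') − ∂L/∂y = 0 reduces to
    y'' − 64 y = 0.
Its general solution is
    y(x) = A e^(8x) + B e^(−8x),
with A, B fixed by the endpoint conditions.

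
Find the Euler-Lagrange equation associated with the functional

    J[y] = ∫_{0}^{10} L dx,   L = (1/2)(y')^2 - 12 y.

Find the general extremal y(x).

The Lagrangian is L = (1/2)(y')^2 - 12 y.
∂L/∂y = -12.
∂L/∂y' = y'.
The Euler-Lagrange equation d/dx(∂L/∂y') − ∂L/∂y = 0 becomes:
    y'' + 12 = 0
General solution: y(x) = -6 x^2 + A x + B, where A and B are arbitrary constants fixed by the endpoint conditions.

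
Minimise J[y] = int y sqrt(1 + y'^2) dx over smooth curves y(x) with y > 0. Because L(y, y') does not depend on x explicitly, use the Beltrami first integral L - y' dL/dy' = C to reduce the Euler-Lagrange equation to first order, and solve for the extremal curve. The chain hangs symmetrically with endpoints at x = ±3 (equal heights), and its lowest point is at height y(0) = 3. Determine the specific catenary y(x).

The Lagrangian L(y, y') = y sqrt(1 + y'^2) has no explicit x dependence, so the Beltrami identity applies:
    L − y' ∂L/∂y' = C.
Compute ∂L/∂y' = y · y' / sqrt(1 + y'^2). Then
    L − y' ∂L/∂y'
    = y sqrt(1 + y'^2) − y · y'^2 / sqrt(1 + y'^2)
    = y (1 + y'^2 − y'^2) / sqrt(1 + y'^2)
    = y / sqrt(1 + y'^2) = C.
Squaring gives y^2 = C^2 (1 + y'^2), i.e.
    y'^2 = y^2 / C^2 − 1.
Separating variables,
    dy / sqrt(y^2 − C^2) = dx / C,
and integrating gives arccosh(y / C) = (x − a)/C, so
    y(x) = C cosh((x − a)/C),
the catenary. The constants C and a are fixed by the two endpoint conditions (and, for the hanging-chain problem, the length constraint selects C).
Now fit the given data. The endpoints x = ±3 are symmetric at equal height, so the catenary is even about its minimum: a = 0 and y(x) = C cosh(x/C). The lowest point is y(0) = C cosh(0) = C, and we are told y(0) = 3, so C = 3. Therefore
    y(x) = 3 cosh(x/3),
and at the endpoints
    y(±3) = 3 cosh(3/3).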